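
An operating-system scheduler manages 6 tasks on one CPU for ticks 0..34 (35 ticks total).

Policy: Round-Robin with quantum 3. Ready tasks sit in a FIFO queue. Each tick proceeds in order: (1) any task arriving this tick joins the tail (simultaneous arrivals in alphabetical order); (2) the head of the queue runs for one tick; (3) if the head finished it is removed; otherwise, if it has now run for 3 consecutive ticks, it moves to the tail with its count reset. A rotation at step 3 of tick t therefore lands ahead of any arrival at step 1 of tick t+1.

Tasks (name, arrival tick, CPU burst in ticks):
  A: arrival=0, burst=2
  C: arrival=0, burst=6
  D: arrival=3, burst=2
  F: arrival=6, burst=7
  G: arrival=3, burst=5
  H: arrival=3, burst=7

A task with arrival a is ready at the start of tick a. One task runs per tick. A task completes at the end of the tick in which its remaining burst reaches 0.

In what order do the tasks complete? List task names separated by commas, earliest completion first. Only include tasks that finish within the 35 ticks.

completion order = A, D, C, G, H, F

t=0: queue=[A,C] q_used=0 → run A
t=1: queue=[A,C] q_used=1 → run A
t=2: queue=[C] q_used=0 → run C
t=3: queue=[C,D,G,H] q_used=1 → run C
t=4: queue=[C,D,G,H] q_used=2 → run C
t=5: queue=[D,G,H,C] q_used=0 → run D
t=6: queue=[D,G,H,C,F] q_used=1 → run D
t=7: queue=[G,H,C,F] q_used=0 → run G
t=8: queue=[G,H,C,F] q_used=1 → run G
t=9: queue=[G,H,C,F] q_used=2 → run G
t=10: queue=[H,C,F,G] q_used=0 → run H
t=11: queue=[H,C,F,G] q_used=1 → run H
t=12: queue=[H,C,F,G] q_used=2 → run H
t=13: queue=[C,F,G,H] q_used=0 → run C
t=14: queue=[C,F,G,H] q_used=1 → run C
t=15: queue=[C,F,G,H] q_used=2 → run C
t=16: queue=[F,G,H] q_used=0 → run F
t=17: queue=[F,G,H] q_used=1 → run F
t=18: queue=[F,G,H] q_used=2 → run F
t=19: queue=[G,H,F] q_used=0 → run G
t=20: queue=[G,H,F] q_used=1 → run G
t=21: queue=[H,F] q_used=0 → run H
t=22: queue=[H,F] q_used=1 → run H
t=23: queue=[H,F] q_used=2 → run H
t=24: queue=[F,H] q_used=0 → run F
t=25: queue=[F,H] q_used=1 → run F
t=26: queue=[F,H] q_used=2 → run F
t=27: queue=[H,F] q_used=0 → run H
t=28: queue=[F] q_used=0 → run F
t=29: (idle)
t=30: (idle)
t=31: (idle)
t=32: (idle)
t=33: (idle)
t=34: (idle)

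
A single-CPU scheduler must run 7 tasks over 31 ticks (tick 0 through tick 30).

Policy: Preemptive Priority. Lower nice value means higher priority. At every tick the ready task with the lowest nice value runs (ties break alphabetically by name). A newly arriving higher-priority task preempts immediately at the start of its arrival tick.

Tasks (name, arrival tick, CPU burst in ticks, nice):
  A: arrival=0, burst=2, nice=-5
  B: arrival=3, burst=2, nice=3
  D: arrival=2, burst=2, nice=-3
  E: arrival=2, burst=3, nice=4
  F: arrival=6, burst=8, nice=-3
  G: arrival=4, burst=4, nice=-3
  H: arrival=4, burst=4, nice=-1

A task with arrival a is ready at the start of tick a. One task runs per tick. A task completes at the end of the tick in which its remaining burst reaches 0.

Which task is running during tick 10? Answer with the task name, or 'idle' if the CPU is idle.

t=0: ready={A} → run A
t=1: ready={A} → run A
t=2: ready={D,E} → run D
t=3: ready={B,D,E} → run D
t=4: ready={B,E,G,H} → run G
t=5: ready={B,E,G,H} → run G
t=6: ready={B,E,F,G,H} → run F
t=7: ready={B,E,F,G,H} → run F
t=8: ready={B,E,F,G,H} → run F
t=9: ready={B,E,F,G,H} → run F
t=10: ready={B,E,F,G,H} → run F
t=11: ready={B,E,F,G,H} → run F
t=12: ready={B,E,F,G,H} → run F
t=13: ready={B,E,F,G,H} → run F
t=14: ready={B,E,G,H} → run G
t=15: ready={B,E,G,H} → run G
t=16: ready={B,E,H} → run H
t=17: ready={B,E,H} → run H
t=18: ready={B,E,H} → run H
t=19: ready={B,E,H} → run H
t=20: ready={B,E} → run B
t=21: ready={B,E} → run B
t=22: ready={E} → run E
t=23: ready={E} → run E
t=24: ready={E} → run E
t=25: (idle)
t=26: (idle)
t=27: (idle)
t=28: (idle)
t=29: (idle)
t=30: (idle)

running at tick 10 = F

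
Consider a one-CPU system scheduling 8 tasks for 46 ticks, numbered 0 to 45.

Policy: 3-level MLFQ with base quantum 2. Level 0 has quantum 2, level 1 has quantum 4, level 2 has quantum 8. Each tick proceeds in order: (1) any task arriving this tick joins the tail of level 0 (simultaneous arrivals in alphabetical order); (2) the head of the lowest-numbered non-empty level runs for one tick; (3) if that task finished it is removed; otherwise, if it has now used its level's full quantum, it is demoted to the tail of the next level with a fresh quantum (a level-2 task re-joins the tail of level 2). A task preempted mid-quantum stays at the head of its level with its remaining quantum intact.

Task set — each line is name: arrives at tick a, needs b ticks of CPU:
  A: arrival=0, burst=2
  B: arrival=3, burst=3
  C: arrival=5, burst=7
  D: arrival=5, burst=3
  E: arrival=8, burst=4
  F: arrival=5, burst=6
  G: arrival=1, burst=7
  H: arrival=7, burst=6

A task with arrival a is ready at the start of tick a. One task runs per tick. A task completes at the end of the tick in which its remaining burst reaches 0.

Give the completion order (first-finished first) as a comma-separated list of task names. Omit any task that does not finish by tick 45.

t=0: L0/L1/L2 = A/-/- → run A
t=1: L0/L1/L2 = AG/-/- → run A
t=2: L0/L1/L2 = G/-/- → run G
t=3: L0/L1/L2 = GB/-/- → run G
t=4: L0/L1/L2 = B/G/- → run B
t=5: L0/L1/L2 = BCDF/G/- → run B
t=6: L0/L1/L2 = CDF/GB/- → run C
t=7: L0/L1/L2 = CDFH/GB/- → run C
t=8: L0/L1/L2 = DFHE/GBC/- → run D
t=9: L0/L1/L2 = DFHE/GBC/- → run D
t=10: L0/L1/L2 = FHE/GBCD/- → run F
t=11: L0/L1/L2 = FHE/GBCD/- → run F
t=12: L0/L1/L2 = HE/GBCDF/- → run H
t=13: L0/L1/L2 = HE/GBCDF/- → run H
t=14: L0/L1/L2 = E/GBCDFH/- → run E
t=15: L0/L1/L2 = E/GBCDFH/- → run E
t=16: L0/L1/L2 = -/GBCDFHE/- → run G
t=17: L0/L1/L2 = -/GBCDFHE/- → run G
t=18: L0/L1/L2 = -/GBCDFHE/- → run G
t=19: L0/L1/L2 = -/GBCDFHE/- → run G
t=20: L0/L1/L2 = -/BCDFHE/G → run B
t=21: L0/L1/L2 = -/CDFHE/G → run C
t=22: L0/L1/L2 = -/CDFHE/G → run C
t=23: L0/L1/L2 = -/CDFHE/G → run C
t=24: L0/L1/L2 = -/CDFHE/G → run C
t=25: L0/L1/L2 = -/DFHE/GC → run D
t=26: L0/L1/L2 = -/FHE/GC → run F
t=27: L0/L1/L2 = -/FHE/GC → run F
t=28: L0/L1/L2 = -/FHE/GC → run F
t=29: L0/L1/L2 = -/FHE/GC → run F
t=30: L0/L1/L2 = -/HE/GC → run H
t=31: L0/L1/L2 = -/HE/GC → run H
t=32: L0/L1/L2 = -/HE/GC → run H
t=33: L0/L1/L2 = -/HE/GC → run H
t=34: L0/L1/L2 = -/E/GC → run E
t=35: L0/L1/L2 = -/E/GC → run E
t=36: L0/L1/L2 = -/-/GC → run G
t=37: L0/L1/L2 = -/-/C → run C
t=38: (idle)
t=39: (idle)
t=40: (idle)
t=41: (idle)
t=42: (idle)
t=43: (idle)
t=44: (idle)
t=45: (idle)

completion order = A, B, D, F, H, E, G, C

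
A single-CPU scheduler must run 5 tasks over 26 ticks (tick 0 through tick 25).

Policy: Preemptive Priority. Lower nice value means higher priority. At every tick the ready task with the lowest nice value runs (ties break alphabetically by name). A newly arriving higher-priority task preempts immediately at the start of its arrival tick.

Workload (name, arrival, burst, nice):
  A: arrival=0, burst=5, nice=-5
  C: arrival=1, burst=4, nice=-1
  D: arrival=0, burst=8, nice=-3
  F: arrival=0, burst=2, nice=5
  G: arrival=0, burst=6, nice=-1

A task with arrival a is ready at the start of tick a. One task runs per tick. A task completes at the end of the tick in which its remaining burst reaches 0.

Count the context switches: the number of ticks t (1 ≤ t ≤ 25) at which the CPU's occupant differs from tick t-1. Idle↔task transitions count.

t=0: ready={A,D,F,G} → run A
t=1: ready={A,C,D,F,G} → run A
t=2: ready={A,C,D,F,G} → run A
t=3: ready={A,C,D,F,G} → run A
t=4: ready={A,C,D,F,G} → run A
t=5: ready={C,D,F,G} → run D
t=6: ready={C,D,F,G} → run D
t=7: ready={C,D,F,G} → run D
t=8: ready={C,D,F,G} → run D
t=9: ready={C,D,F,G} → run D
t=10: ready={C,D,F,G} → run D
t=11: ready={C,D,F,G} → run D
t=12: ready={C,D,F,G} → run D
t=13: ready={C,F,G} → run C
t=14: ready={C,F,G} → run C
t=15: ready={C,F,G} → run C
t=16: ready={C,F,G} → run C
t=17: ready={F,G} → run G
t=18: ready={F,G} → run G
t=19: ready={F,G} → run G
t=20: ready={F,G} → run G
t=21: ready={F,G} → run G
t=22: ready={F,G} → run G
t=23: ready={F} → run F
t=24: ready={F} → run F
t=25: (idle)

context switches = 5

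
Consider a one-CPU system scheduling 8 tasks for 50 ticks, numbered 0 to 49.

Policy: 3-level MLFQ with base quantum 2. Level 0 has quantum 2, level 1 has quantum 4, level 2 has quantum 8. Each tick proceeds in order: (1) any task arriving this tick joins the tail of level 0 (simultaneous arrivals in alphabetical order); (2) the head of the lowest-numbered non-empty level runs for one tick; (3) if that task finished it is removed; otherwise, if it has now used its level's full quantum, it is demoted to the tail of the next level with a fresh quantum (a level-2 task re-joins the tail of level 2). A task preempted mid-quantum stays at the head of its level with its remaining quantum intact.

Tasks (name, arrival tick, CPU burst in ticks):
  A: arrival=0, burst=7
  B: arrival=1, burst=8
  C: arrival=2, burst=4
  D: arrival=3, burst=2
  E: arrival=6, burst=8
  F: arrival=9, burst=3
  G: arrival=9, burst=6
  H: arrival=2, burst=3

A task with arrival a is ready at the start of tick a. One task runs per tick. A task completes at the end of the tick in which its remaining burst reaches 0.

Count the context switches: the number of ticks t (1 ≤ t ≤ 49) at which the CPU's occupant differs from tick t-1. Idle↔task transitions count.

context switches = 18

t=0: L0/L1/L2 = A/-/- → run A
t=1: L0/L1/L2 = AB/-/- → run A
t=2: L0/L1/L2 = BCH/A/- → run B
t=3: L0/L1/L2 = BCHD/A/- → run B
t=4: L0/L1/L2 = CHD/AB/- → run C
t=5: L0/L1/L2 = CHD/AB/- → run C
t=6: L0/L1/L2 = HDE/ABC/- → run H
t=7: L0/L1/L2 = HDE/ABC/- → run H
t=8: L0/L1/L2 = DE/ABCH/- → run D
t=9: L0/L1/L2 = DEFG/ABCH/- → run D
t=10: L0/L1/L2 = EFG/ABCH/- → run E
t=11: L0/L1/L2 = EFG/ABCH/- → run E
t=12: L0/L1/L2 = FG/ABCHE/- → run F
t=13: L0/L1/L2 = FG/ABCHE/- → run F
t=14: L0/L1/L2 = G/ABCHEF/- → run G
t=15: L0/L1/L2 = G/ABCHEF/- → run G
t=16: L0/L1/L2 = -/ABCHEFG/- → run A
t=17: L0/L1/L2 = -/ABCHEFG/- → run A
t=18: L0/L1/L2 = -/ABCHEFG/- → run A
t=19: L0/L1/L2 = -/ABCHEFG/- → run A
t=20: L0/L1/L2 = -/BCHEFG/A → run B
t=21: L0/L1/L2 = -/BCHEFG/A → run B
t=22: L0/L1/L2 = -/BCHEFG/A → run B
t=23: L0/L1/L2 = -/BCHEFG/A → run B
t=24: L0/L1/L2 = -/CHEFG/AB → run C
t=25: L0/L1/L2 = -/CHEFG/AB → run C
t=26: L0/L1/L2 = -/HEFG/AB → run H
t=27: L0/L1/L2 = -/EFG/AB → run E
t=28: L0/L1/L2 = -/EFG/AB → run E
t=29: L0/L1/L2 = -/EFG/AB → run E
t=30: L0/L1/L2 = -/EFG/AB → run E
t=31: L0/L1/L2 = -/FG/ABE → run F
t=32: L0/L1/L2 = -/G/ABE → run G
t=33: L0/L1/L2 = -/G/ABE → run G
t=34: L0/L1/L2 = -/G/ABE → run G
t=35: L0/L1/L2 = -/G/ABE → run G
t=36: L0/L1/L2 = -/-/ABE → run A
t=37: L0/L1/L2 = -/-/BE → run B
t=38: L0/L1/L2 = -/-/BE → run B
t=39: L0/L1/L2 = -/-/E → run E
t=40: L0/L1/L2 = -/-/E → run E
t=41: (idle)
t=42: (idle)
t=43: (idle)
t=44: (idle)
t=45: (idle)
t=46: (idle)
t=47: (idle)
t=48: (idle)
t=49: (idle)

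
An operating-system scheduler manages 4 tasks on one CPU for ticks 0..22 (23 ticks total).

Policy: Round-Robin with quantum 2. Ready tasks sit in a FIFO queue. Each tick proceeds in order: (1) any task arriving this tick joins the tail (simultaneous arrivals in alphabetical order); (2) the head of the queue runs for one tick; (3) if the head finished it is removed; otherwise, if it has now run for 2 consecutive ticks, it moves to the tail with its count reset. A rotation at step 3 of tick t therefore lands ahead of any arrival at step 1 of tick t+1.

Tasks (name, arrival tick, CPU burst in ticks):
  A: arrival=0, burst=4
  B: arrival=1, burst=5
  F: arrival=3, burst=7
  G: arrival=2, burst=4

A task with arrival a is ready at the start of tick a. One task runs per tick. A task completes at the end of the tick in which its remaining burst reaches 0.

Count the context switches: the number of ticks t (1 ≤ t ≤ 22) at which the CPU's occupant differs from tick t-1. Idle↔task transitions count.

t=0: queue=[A] q_used=0 → run A
t=1: queue=[A,B] q_used=1 → run A
t=2: queue=[B,A,G] q_used=0 → run B
t=3: queue=[B,A,G,F] q_used=1 → run B
t=4: queue=[A,G,F,B] q_used=0 → run A
t=5: queue=[A,G,F,B] q_used=1 → run A
t=6: queue=[G,F,B] q_used=0 → run G
t=7: queue=[G,F,B] q_used=1 → run G
t=8: queue=[F,B,G] q_used=0 → run F
t=9: queue=[F,B,G] q_used=1 → run F
t=10: queue=[B,G,F] q_used=0 → run B
t=11: queue=[B,G,F] q_used=1 → run B
t=12: queue=[G,F,B] q_used=0 → run G
t=13: queue=[G,F,B] q_used=1 → run G
t=14: queue=[F,B] q_used=0 → run F
t=15: queue=[F,B] q_used=1 → run F
t=16: queue=[B,F] q_used=0 → run B
t=17: queue=[F] q_used=0 → run F
t=18: queue=[F] q_used=1 → run F
t=19: queue=[F] q_used=0 → run F
t=20: (idle)
t=21: (idle)
t=22: (idle)

context switches = 10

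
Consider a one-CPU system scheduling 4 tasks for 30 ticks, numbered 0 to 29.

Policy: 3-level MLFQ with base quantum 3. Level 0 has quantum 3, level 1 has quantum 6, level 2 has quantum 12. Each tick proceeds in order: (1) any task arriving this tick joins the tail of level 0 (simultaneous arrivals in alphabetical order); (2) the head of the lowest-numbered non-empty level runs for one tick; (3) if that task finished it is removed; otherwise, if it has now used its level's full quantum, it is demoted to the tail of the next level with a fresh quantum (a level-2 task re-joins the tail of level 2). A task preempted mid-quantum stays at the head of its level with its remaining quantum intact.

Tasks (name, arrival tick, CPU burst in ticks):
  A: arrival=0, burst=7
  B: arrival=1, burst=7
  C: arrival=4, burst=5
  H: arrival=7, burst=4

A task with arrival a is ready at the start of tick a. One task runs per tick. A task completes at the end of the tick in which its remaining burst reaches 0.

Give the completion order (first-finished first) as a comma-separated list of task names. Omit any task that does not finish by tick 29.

t=0: L0/L1/L2 = A/-/- → run A
t=1: L0/L1/L2 = AB/-/- → run A
t=2: L0/L1/L2 = AB/-/- → run A
t=3: L0/L1/L2 = B/A/- → run B
t=4: L0/L1/L2 = BC/A/- → run B
t=5: L0/L1/L2 = BC/A/- → run B
t=6: L0/L1/L2 = C/AB/- → run C
t=7: L0/L1/L2 = CH/AB/- → run C
t=8: L0/L1/L2 = CH/AB/- → run C
t=9: L0/L1/L2 = H/ABC/- → run H
t=10: L0/L1/L2 = H/ABC/- → run H
t=11: L0/L1/L2 = H/ABC/- → run H
t=12: L0/L1/L2 = -/ABCH/- → run A
t=13: L0/L1/L2 = -/ABCH/- → run A
t=14: L0/L1/L2 = -/ABCH/- → run A
t=15: L0/L1/L2 = -/ABCH/- → run A
t=16: L0/L1/L2 = -/BCH/- → run B
t=17: L0/L1/L2 = -/BCH/- → run B
t=18: L0/L1/L2 = -/BCH/- → run B
t=19: L0/L1/L2 = -/BCH/- → run B
t=20: L0/L1/L2 = -/CH/- → run C
t=21: L0/L1/L2 = -/CH/- → run C
t=22: L0/L1/L2 = -/H/- → run H
t=23: (idle)
t=24: (idle)
t=25: (idle)
t=26: (idle)
t=27: (idle)
t=28: (idle)
t=29: (idle)

completion order = A, B, C, H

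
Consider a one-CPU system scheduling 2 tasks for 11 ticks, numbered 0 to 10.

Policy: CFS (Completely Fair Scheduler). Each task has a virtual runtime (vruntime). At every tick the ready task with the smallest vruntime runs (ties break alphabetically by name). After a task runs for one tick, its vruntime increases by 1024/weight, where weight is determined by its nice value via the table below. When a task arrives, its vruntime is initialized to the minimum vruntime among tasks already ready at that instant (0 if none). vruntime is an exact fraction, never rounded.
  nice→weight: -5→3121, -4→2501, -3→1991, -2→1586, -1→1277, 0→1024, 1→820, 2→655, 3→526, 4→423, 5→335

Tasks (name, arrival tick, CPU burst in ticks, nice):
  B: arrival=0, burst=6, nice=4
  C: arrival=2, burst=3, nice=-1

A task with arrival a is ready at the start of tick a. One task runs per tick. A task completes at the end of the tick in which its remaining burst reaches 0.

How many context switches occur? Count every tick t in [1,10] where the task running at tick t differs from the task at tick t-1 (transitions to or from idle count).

context switches = 3

t=0: vr[B=0] → run B
t=1: vr[B=1024/423] → run B
t=2: vr[B=2048/423 C=2048/423] → run B
t=3: vr[B=1024/141 C=2048/423] → run C
t=4: vr[B=1024/141 C=3048448/540171] → run C
t=5: vr[B=1024/141 C=3481600/540171] → run C
t=6: vr[B=1024/141] → run B
t=7: vr[B=4096/423] → run B
t=8: vr[B=5120/423] → run B
t=9: (idle)
t=10: (idle)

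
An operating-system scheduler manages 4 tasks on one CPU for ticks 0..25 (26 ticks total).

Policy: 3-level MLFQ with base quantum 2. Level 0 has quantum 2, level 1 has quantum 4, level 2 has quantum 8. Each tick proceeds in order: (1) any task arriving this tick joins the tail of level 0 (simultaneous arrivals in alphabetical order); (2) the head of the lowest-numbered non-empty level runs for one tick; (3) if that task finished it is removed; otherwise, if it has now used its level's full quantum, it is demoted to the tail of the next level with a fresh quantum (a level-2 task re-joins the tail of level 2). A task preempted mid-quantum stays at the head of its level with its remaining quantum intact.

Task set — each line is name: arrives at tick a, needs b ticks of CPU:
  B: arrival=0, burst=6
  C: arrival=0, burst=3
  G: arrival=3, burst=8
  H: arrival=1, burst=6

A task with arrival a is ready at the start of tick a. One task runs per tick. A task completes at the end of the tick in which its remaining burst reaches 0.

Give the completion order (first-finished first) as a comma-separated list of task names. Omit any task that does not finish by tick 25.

t=0: L0/L1/L2 = BC/-/- → run B
t=1: L0/L1/L2 = BCH/-/- → run B
t=2: L0/L1/L2 = CH/B/- → run C
t=3: L0/L1/L2 = CHG/B/- → run C
t=4: L0/L1/L2 = HG/BC/- → run H
t=5: L0/L1/L2 = HG/BC/- → run H
t=6: L0/L1/L2 = G/BCH/- → run G
t=7: L0/L1/L2 = G/BCH/- → run G
t=8: L0/L1/L2 = -/BCHG/- → run B
t=9: L0/L1/L2 = -/BCHG/- → run B
t=10: L0/L1/L2 = -/BCHG/- → run B
t=11: L0/L1/L2 = -/BCHG/- → run B
t=12: L0/L1/L2 = -/CHG/- → run C
t=13: L0/L1/L2 = -/HG/- → run H
t=14: L0/L1/L2 = -/HG/- → run H
t=15: L0/L1/L2 = -/HG/- → run H
t=16: L0/L1/L2 = -/HG/- → run H
t=17: L0/L1/L2 = -/G/- → run G
t=18: L0/L1/L2 = -/G/- → run G
t=19: L0/L1/L2 = -/G/- → run G
t=20: L0/L1/L2 = -/G/- → run G
t=21: L0/L1/L2 = -/-/G → run G
t=22: L0/L1/L2 = -/-/G → run G
t=23: (idle)
t=24: (idle)
t=25: (idle)

completion order = B, C, H, G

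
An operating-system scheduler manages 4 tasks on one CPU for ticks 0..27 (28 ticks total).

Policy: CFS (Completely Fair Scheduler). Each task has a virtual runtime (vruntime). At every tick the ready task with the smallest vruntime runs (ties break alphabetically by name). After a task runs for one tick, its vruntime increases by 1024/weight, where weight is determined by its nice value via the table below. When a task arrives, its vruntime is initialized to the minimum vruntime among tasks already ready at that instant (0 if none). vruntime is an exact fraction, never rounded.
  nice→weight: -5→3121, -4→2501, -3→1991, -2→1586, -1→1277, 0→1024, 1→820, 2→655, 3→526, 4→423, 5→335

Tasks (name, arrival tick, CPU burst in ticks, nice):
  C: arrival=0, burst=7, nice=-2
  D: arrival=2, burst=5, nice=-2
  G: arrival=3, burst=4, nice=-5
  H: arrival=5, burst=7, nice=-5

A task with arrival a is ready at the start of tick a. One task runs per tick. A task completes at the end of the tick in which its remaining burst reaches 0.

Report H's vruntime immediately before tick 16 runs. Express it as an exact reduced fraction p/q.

t=0: vr[C=0] → run C
t=1: vr[C=512/793] → run C
t=2: vr[C=1024/793 D=1024/793] → run C
t=3: vr[C=1536/793 D=1024/793 G=1024/793] → run D
t=4: vr[C=1536/793 D=1536/793 G=1024/793] → run G
t=5: vr[C=1536/793 D=1536/793 G=4007936/2474953 H=4007936/2474953] → run G
t=6: vr[C=1536/793 D=1536/793 G=4819968/2474953 H=4007936/2474953] → run H
t=7: vr[C=1536/793 D=1536/793 G=4819968/2474953 H=4819968/2474953] → run C
t=8: vr[C=2048/793 D=1536/793 G=4819968/2474953 H=4819968/2474953] → run D
t=9: vr[C=2048/793 D=2048/793 G=4819968/2474953 H=4819968/2474953] → run G
t=10: vr[C=2048/793 D=2048/793 G=5632000/2474953 H=4819968/2474953] → run H
t=11: vr[C=2048/793 D=2048/793 G=5632000/2474953 H=5632000/2474953] → run G
t=12: vr[C=2048/793 D=2048/793 H=5632000/2474953] → run H
t=13: vr[C=2048/793 D=2048/793 H=6444032/2474953] → run C
t=14: vr[C=2560/793 D=2048/793 H=6444032/2474953] → run D
t=15: vr[C=2560/793 D=2560/793 H=6444032/2474953] → run H
t=16: vr[C=2560/793 D=2560/793 H=7256064/2474953] → run H
t=17: vr[C=2560/793 D=2560/793 H=8068096/2474953] → run C
t=18: vr[C=3072/793 D=2560/793 H=8068096/2474953] → run D
t=19: vr[C=3072/793 D=3072/793 H=8068096/2474953] → run H
t=20: vr[C=3072/793 D=3072/793 H=8880128/2474953] → run H
t=21: vr[C=3072/793 D=3072/793] → run C
t=22: vr[D=3072/793] → run D
t=23: (idle)
t=24: (idle)
t=25: (idle)
t=26: (idle)
t=27: (idle)

vruntime(H, start of tick 16) = 7256064/2474953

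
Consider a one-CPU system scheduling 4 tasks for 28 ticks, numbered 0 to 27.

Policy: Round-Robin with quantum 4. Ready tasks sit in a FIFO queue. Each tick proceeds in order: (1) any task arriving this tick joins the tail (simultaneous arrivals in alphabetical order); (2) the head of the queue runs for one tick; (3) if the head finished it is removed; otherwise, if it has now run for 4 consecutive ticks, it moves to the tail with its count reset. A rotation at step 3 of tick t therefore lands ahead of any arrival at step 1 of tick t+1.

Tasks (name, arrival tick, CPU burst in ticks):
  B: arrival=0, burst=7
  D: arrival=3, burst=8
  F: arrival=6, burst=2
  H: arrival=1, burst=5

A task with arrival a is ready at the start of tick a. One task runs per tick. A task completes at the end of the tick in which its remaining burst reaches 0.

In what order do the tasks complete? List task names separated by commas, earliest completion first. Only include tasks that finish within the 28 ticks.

completion order = B, F, H, D

t=0: queue=[B] q_used=0 → run B
t=1: queue=[B,H] q_used=1 → run B
t=2: queue=[B,H] q_used=2 → run B
t=3: queue=[B,H,D] q_used=3 → run B
t=4: queue=[H,D,B] q_used=0 → run H
t=5: queue=[H,D,B] q_used=1 → run H
t=6: queue=[H,D,B,F] q_used=2 → run H
t=7: queue=[H,D,B,F] q_used=3 → run H
t=8: queue=[D,B,F,H] q_used=0 → run D
t=9: queue=[D,B,F,H] q_used=1 → run D
t=10: queue=[D,B,F,H] q_used=2 → run D
t=11: queue=[D,B,F,H] q_used=3 → run D
t=12: queue=[B,F,H,D] q_used=0 → run B
t=13: queue=[B,F,H,D] q_used=1 → run B
t=14: queue=[B,F,H,D] q_used=2 → run B
t=15: queue=[F,H,D] q_used=0 → run F
t=16: queue=[F,H,D] q_used=1 → run F
t=17: queue=[H,D] q_used=0 → run H
t=18: queue=[D] q_used=0 → run D
t=19: queue=[D] q_used=1 → run D
t=20: queue=[D] q_used=2 → run D
t=21: queue=[D] q_used=3 → run D
t=22: (idle)
t=23: (idle)
t=24: (idle)
t=25: (idle)
t=26: (idle)
t=27: (idle)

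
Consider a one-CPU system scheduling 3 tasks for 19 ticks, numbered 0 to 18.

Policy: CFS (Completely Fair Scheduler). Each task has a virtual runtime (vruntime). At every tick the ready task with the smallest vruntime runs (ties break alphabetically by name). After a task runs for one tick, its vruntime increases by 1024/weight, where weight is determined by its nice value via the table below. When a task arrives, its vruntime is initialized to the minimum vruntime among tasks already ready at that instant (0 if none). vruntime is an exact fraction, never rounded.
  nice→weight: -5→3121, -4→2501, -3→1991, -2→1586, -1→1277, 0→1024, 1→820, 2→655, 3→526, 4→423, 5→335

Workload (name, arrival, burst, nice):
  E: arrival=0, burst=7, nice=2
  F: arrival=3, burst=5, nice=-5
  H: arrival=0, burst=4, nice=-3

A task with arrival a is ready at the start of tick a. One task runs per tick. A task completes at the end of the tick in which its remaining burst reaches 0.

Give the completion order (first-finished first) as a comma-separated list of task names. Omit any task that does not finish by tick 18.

t=0: vr[E=0 H=0] → run E
t=1: vr[E=1024/655 H=0] → run H
t=2: vr[E=1024/655 H=1024/1991] → run H
t=3: vr[E=1024/655 F=2048/1991 H=2048/1991] → run F
t=4: vr[E=1024/655 F=8430592/6213911 H=2048/1991] → run H
t=5: vr[E=1024/655 F=8430592/6213911 H=3072/1991] → run F
t=6: vr[E=1024/655 F=10469376/6213911 H=3072/1991] → run H
t=7: vr[E=1024/655 F=10469376/6213911] → run E
t=8: vr[E=2048/655 F=10469376/6213911] → run F
t=9: vr[E=2048/655 F=12508160/6213911] → run F
t=10: vr[E=2048/655 F=14546944/6213911] → run F
t=11: vr[E=2048/655] → run E
t=12: vr[E=3072/655] → run E
t=13: vr[E=4096/655] → run E
t=14: vr[E=1024/131] → run E
t=15: vr[E=6144/655] → run E
t=16: (idle)
t=17: (idle)
t=18: (idle)

completion order = H, F, E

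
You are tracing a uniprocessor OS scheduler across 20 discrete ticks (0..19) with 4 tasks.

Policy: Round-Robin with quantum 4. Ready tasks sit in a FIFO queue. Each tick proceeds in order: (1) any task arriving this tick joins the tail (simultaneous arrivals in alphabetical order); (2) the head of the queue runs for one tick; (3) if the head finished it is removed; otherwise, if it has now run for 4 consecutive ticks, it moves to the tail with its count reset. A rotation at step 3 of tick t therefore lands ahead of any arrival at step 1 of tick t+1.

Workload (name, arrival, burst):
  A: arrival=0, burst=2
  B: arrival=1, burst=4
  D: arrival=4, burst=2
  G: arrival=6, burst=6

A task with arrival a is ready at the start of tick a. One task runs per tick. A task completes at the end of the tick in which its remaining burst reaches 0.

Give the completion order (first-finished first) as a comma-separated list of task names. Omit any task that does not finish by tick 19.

t=0: queue=[A] q_used=0 → run A
t=1: queue=[A,B] q_used=1 → run A
t=2: queue=[B] q_used=0 → run B
t=3: queue=[B] q_used=1 → run B
t=4: queue=[B,D] q_used=2 → run B
t=5: queue=[B,D] q_used=3 → run B
t=6: queue=[D,G] q_used=0 → run D
t=7: queue=[D,G] q_used=1 → run D
t=8: queue=[G] q_used=0 → run G
t=9: queue=[G] q_used=1 → run G
t=10: queue=[G] q_used=2 → run G
t=11: queue=[G] q_used=3 → run G
t=12: queue=[G] q_used=0 → run G
t=13: queue=[G] q_used=1 → run G
t=14: (idle)
t=15: (idle)
t=16: (idle)
t=17: (idle)
t=18: (idle)
t=19: (idle)

completion order = A, B, D, G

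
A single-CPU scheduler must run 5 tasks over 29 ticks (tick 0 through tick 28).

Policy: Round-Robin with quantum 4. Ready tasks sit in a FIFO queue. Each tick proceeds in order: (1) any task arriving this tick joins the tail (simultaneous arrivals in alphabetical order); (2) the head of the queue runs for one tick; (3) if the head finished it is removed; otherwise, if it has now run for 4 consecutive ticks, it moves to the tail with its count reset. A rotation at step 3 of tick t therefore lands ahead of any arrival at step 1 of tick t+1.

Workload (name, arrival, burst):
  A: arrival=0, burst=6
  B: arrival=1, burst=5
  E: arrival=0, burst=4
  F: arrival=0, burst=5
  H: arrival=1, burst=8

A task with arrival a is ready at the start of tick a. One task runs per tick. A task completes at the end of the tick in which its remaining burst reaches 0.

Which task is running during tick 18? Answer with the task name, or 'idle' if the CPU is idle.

running at tick 18 = H

t=0: queue=[A,E,F] q_used=0 → run A
t=1: queue=[A,E,F,B,H] q_used=1 → run A
t=2: queue=[A,E,F,B,H] q_used=2 → run A
t=3: queue=[A,E,F,B,H] q_used=3 → run A
t=4: queue=[E,F,B,H,A] q_used=0 → run E
t=5: queue=[E,F,B,H,A] q_used=1 → run E
t=6: queue=[E,F,B,H,A] q_used=2 → run E
t=7: queue=[E,F,B,H,A] q_used=3 → run E
t=8: queue=[F,B,H,A] q_used=0 → run F
t=9: queue=[F,B,H,A] q_used=1 → run F
t=10: queue=[F,B,H,A] q_used=2 → run F
t=11: queue=[F,B,H,A] q_used=3 → run F
t=12: queue=[B,H,A,F] q_used=0 → run B
t=13: queue=[B,H,A,F] q_used=1 → run B
t=14: queue=[B,H,A,F] q_used=2 → run B
t=15: queue=[B,H,A,F] q_used=3 → run B
t=16: queue=[H,A,F,B] q_used=0 → run H
t=17: queue=[H,A,F,B] q_used=1 → run H
t=18: queue=[H,A,F,B] q_used=2 → run H
t=19: queue=[H,A,F,B] q_used=3 → run H
t=20: queue=[A,F,B,H] q_used=0 → run A
t=21: queue=[A,F,B,H] q_used=1 → run A
t=22: queue=[F,B,H] q_used=0 → run F
t=23: queue=[B,H] q_used=0 → run B
t=24: queue=[H] q_used=0 → run H
t=25: queue=[H] q_used=1 → run H
t=26: queue=[H] q_used=2 → run H
t=27: queue=[H] q_used=3 → run H
t=28: (idle)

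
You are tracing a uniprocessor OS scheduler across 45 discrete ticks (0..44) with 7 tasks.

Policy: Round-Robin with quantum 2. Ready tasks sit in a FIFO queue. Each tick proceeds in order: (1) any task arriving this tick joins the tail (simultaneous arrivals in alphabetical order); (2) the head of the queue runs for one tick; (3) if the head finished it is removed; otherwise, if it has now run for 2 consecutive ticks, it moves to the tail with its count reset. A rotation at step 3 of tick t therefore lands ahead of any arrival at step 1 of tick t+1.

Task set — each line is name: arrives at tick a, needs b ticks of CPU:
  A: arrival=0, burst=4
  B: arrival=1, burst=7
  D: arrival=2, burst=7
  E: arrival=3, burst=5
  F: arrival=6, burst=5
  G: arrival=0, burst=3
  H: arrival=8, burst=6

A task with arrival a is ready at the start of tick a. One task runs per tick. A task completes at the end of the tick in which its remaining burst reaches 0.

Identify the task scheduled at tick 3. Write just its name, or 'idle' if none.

t=0: queue=[A,G] q_used=0 → run A
t=1: queue=[A,G,B] q_used=1 → run A
t=2: queue=[G,B,A,D] q_used=0 → run G
t=3: queue=[G,B,A,D,E] q_used=1 → run G
t=4: queue=[B,A,D,E,G] q_used=0 → run B
t=5: queue=[B,A,D,E,G] q_used=1 → run B
t=6: queue=[A,D,E,G,B,F] q_used=0 → run A
t=7: queue=[A,D,E,G,B,F] q_used=1 → run A
t=8: queue=[D,E,G,B,F,H] q_used=0 → run D
t=9: queue=[D,E,G,B,F,H] q_used=1 → run D
t=10: queue=[E,G,B,F,H,D] q_used=0 → run E
t=11: queue=[E,G,B,F,H,D] q_used=1 → run E
t=12: queue=[G,B,F,H,D,E] q_used=0 → run G
t=13: queue=[B,F,H,D,E] q_used=0 → run B
t=14: queue=[B,F,H,D,E] q_used=1 → run B
t=15: queue=[F,H,D,E,B] q_used=0 → run F
t=16: queue=[F,H,D,E,B] q_used=1 → run F
t=17: queue=[H,D,E,B,F] q_used=0 → run H
t=18: queue=[H,D,E,B,F] q_used=1 → run H
t=19: queue=[D,E,B,F,H] q_used=0 → run D
t=20: queue=[D,E,B,F,H] q_used=1 → run D
t=21: queue=[E,B,F,H,D] q_used=0 → run E
t=22: queue=[E,B,F,H,D] q_used=1 → run E
t=23: queue=[B,F,H,D,E] q_used=0 → run B
t=24: queue=[B,F,H,D,E] q_used=1 → run B
t=25: queue=[F,H,D,E,B] q_used=0 → run F
t=26: queue=[F,H,D,E,B] q_used=1 → run F
t=27: queue=[H,D,E,B,F] q_used=0 → run H
t=28: queue=[H,D,E,B,F] q_used=1 → run H
t=29: queue=[D,E,B,F,H] q_used=0 → run D
t=30: queue=[D,E,B,F,H] q_used=1 → run D
t=31: queue=[E,B,F,H,D] q_used=0 → run E
t=32: queue=[B,F,H,D] q_used=0 → run B
t=33: queue=[F,H,D] q_used=0 → run F
t=34: queue=[H,D] q_used=0 → run H
t=35: queue=[H,D] q_used=1 → run H
t=36: queue=[D] q_used=0 → run D
t=37: (idle)
t=38: (idle)
t=39: (idle)
t=40: (idle)
t=41: (idle)
t=42: (idle)
t=43: (idle)
t=44: (idle)

running at tick 3 = G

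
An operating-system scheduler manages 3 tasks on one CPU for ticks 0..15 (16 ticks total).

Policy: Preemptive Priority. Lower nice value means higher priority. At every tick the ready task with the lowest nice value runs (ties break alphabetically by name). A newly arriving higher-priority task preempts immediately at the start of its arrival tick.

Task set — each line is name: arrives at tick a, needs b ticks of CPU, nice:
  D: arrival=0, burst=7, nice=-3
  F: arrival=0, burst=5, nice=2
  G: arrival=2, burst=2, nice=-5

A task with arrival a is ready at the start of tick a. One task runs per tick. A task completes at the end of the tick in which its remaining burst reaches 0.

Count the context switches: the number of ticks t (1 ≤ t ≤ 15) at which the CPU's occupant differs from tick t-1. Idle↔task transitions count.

t=0: ready={D,F} → run D
t=1: ready={D,F} → run D
t=2: ready={D,F,G} → run G
t=3: ready={D,F,G} → run G
t=4: ready={D,F} → run D
t=5: ready={D,F} → run D
t=6: ready={D,F} → run D
t=7: ready={D,F} → run D
t=8: ready={D,F} → run D
t=9: ready={F} → run F
t=10: ready={F} → run F
t=11: ready={F} → run F
t=12: ready={F} → run F
t=13: ready={F} → run F
t=14: (idle)
t=15: (idle)

context switches = 4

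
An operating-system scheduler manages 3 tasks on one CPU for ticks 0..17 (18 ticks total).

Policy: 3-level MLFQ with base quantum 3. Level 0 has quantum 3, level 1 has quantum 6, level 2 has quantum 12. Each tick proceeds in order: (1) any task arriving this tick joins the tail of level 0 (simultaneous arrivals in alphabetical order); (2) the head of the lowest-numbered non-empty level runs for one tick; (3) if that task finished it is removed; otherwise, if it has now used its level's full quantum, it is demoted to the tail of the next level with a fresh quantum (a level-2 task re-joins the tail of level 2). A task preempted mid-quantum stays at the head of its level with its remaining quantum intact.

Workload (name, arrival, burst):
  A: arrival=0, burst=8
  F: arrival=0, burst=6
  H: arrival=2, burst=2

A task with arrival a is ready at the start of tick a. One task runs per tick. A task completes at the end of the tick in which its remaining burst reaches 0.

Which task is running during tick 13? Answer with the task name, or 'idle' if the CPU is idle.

running at tick 13 = F

t=0: L0/L1/L2 = AF/-/- → run A
t=1: L0/L1/L2 = AF/-/- → run A
t=2: L0/L1/L2 = AFH/-/- → run A
t=3: L0/L1/L2 = FH/A/- → run F
t=4: L0/L1/L2 = FH/A/- → run F
t=5: L0/L1/L2 = FH/A/- → run F
t=6: L0/L1/L2 = H/AF/- → run H
t=7: L0/L1/L2 = H/AF/- → run H
t=8: L0/L1/L2 = -/AF/- → run A
t=9: L0/L1/L2 = -/AF/- → run A
t=10: L0/L1/L2 = -/AF/- → run A
t=11: L0/L1/L2 = -/AF/- → run A
t=12: L0/L1/L2 = -/AF/- → run A
t=13: L0/L1/L2 = -/F/- → run F
t=14: L0/L1/L2 = -/F/- → run F
t=15: L0/L1/L2 = -/F/- → run F
t=16: (idle)
t=17: (idle)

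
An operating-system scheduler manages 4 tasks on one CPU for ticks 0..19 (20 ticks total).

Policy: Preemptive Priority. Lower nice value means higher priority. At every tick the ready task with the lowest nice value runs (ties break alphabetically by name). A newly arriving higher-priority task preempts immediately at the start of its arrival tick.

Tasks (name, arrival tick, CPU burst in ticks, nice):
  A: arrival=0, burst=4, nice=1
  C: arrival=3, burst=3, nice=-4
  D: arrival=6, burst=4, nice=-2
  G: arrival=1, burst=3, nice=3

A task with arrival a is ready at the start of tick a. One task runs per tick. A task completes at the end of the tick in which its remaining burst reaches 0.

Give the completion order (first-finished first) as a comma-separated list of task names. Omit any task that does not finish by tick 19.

completion order = C, D, A, G

t=0: ready={A} → run A
t=1: ready={A,G} → run A
t=2: ready={A,G} → run A
t=3: ready={A,C,G} → run C
t=4: ready={A,C,G} → run C
t=5: ready={A,C,G} → run C
t=6: ready={A,D,G} → run D
t=7: ready={A,D,G} → run D
t=8: ready={A,D,G} → run D
t=9: ready={A,D,G} → run D
t=10: ready={A,G} → run A
t=11: ready={G} → run G
t=12: ready={G} → run G
t=13: ready={G} → run G
t=14: (idle)
t=15: (idle)
t=16: (idle)
t=17: (idle)
t=18: (idle)
t=19: (idle)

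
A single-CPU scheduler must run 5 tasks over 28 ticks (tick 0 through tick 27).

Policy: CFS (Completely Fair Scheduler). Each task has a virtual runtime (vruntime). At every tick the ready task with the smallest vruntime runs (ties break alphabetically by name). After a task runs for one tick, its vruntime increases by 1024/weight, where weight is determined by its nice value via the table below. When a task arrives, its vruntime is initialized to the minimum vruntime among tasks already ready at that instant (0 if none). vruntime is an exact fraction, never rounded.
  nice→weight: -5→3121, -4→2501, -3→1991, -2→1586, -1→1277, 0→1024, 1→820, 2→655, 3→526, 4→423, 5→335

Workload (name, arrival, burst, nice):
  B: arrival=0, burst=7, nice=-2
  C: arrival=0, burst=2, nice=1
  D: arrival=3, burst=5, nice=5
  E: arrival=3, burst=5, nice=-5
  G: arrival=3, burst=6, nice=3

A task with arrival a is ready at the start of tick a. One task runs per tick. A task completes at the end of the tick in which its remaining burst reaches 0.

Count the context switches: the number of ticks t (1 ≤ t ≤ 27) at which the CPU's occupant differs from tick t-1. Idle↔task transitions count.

t=0: vr[B=0 C=0] → run B
t=1: vr[B=512/793 C=0] → run C
t=2: vr[B=512/793 C=256/205] → run B
t=3: vr[B=1024/793 C=256/205 D=256/205 E=256/205 G=256/205] → run C
t=4: vr[B=1024/793 D=256/205 E=256/205 G=256/205] → run D
t=5: vr[B=1024/793 D=59136/13735 E=256/205 G=256/205] → run E
t=6: vr[B=1024/793 D=59136/13735 E=1008896/639805 G=256/205] → run G
t=7: vr[B=1024/793 D=59136/13735 E=1008896/639805 G=172288/53915] → run B
t=8: vr[B=1536/793 D=59136/13735 E=1008896/639805 G=172288/53915] → run E
t=9: vr[B=1536/793 D=59136/13735 E=1218816/639805 G=172288/53915] → run E
t=10: vr[B=1536/793 D=59136/13735 E=1428736/639805 G=172288/53915] → run B
t=11: vr[B=2048/793 D=59136/13735 E=1428736/639805 G=172288/53915] → run E
t=12: vr[B=2048/793 D=59136/13735 E=1638656/639805 G=172288/53915] → run E
t=13: vr[B=2048/793 D=59136/13735 G=172288/53915] → run B
t=14: vr[B=2560/793 D=59136/13735 G=172288/53915] → run G
t=15: vr[B=2560/793 D=59136/13735 G=277248/53915] → run B
t=16: vr[B=3072/793 D=59136/13735 G=277248/53915] → run B
t=17: vr[D=59136/13735 G=277248/53915] → run D
t=18: vr[D=20224/2747 G=277248/53915] → run G
t=19: vr[D=20224/2747 G=382208/53915] → run G
t=20: vr[D=20224/2747 G=487168/53915] → run D
t=21: vr[D=143104/13735 G=487168/53915] → run G
t=22: vr[D=143104/13735 G=592128/53915] → run D
t=23: vr[D=185088/13735 G=592128/53915] → run G
t=24: vr[D=185088/13735] → run D
t=25: (idle)
t=26: (idle)
t=27: (idle)

context switches = 21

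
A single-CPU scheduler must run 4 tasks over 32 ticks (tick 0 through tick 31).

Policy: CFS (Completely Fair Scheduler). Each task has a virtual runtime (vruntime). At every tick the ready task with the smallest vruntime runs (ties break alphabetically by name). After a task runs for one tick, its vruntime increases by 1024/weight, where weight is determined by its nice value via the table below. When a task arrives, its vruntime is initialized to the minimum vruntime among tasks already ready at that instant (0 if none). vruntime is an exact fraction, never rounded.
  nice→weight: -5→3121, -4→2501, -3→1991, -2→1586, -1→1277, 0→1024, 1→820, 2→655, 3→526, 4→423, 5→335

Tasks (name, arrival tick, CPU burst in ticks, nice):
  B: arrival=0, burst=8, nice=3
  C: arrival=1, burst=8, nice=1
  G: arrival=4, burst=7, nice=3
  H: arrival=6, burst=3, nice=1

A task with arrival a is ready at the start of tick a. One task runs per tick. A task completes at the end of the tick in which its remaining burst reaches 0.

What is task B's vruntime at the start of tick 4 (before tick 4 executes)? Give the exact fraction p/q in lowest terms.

t=0: vr[B=0] → run B
t=1: vr[B=512/263 C=512/263] → run B
t=2: vr[B=1024/263 C=512/263] → run C
t=3: vr[B=1024/263 C=172288/53915] → run C
t=4: vr[B=1024/263 C=239616/53915 G=1024/263] → run B
t=5: vr[B=1536/263 C=239616/53915 G=1024/263] → run G
t=6: vr[B=1536/263 C=239616/53915 G=1536/263 H=239616/53915] → run C
t=7: vr[B=1536/263 C=306944/53915 G=1536/263 H=239616/53915] → run H
t=8: vr[B=1536/263 C=306944/53915 G=1536/263 H=306944/53915] → run C
t=9: vr[B=1536/263 C=374272/53915 G=1536/263 H=306944/53915] → run H
t=10: vr[B=1536/263 C=374272/53915 G=1536/263 H=374272/53915] → run B
t=11: vr[B=2048/263 C=374272/53915 G=1536/263 H=374272/53915] → run G
t=12: vr[B=2048/263 C=374272/53915 G=2048/263 H=374272/53915] → run C
t=13: vr[B=2048/263 C=88320/10783 G=2048/263 H=374272/53915] → run H
t=14: vr[B=2048/263 C=88320/10783 G=2048/263] → run B
t=15: vr[B=2560/263 C=88320/10783 G=2048/263] → run G
t=16: vr[B=2560/263 C=88320/10783 G=2560/263] → run C
t=17: vr[B=2560/263 C=508928/53915 G=2560/263] → run C
t=18: vr[B=2560/263 C=576256/53915 G=2560/263] → run B
t=19: vr[B=3072/263 C=576256/53915 G=2560/263] → run G
t=20: vr[B=3072/263 C=576256/53915 G=3072/263] → run C
t=21: vr[B=3072/263 G=3072/263] → run B
t=22: vr[B=3584/263 G=3072/263] → run G
t=23: vr[B=3584/263 G=3584/263] → run B
t=24: vr[G=3584/263] → run G
t=25: vr[G=4096/263] → run G
t=26: (idle)
t=27: (idle)
t=28: (idle)
t=29: (idle)
t=30: (idle)
t=31: (idle)

vruntime(B, start of tick 4) = 1024/263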